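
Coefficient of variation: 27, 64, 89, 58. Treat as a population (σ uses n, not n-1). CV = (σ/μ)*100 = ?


Mean = 59.5000
SD = 22.0737
CV = (22.0737/59.5000)*100 = 37.0987%

CV = 37.0987%


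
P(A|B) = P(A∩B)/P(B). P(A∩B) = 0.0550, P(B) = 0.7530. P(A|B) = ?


P(A|B) = 0.0550/0.7530 = 0.0730

P(A|B) = 0.0730


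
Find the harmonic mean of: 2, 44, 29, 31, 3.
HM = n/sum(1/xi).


Sum of reciprocals = 1/2 + 1/44 + 1/29 + 1/31 + 1/3 = 0.922801
HM = 5/0.922801 = 5.4183

HM = 5.4183


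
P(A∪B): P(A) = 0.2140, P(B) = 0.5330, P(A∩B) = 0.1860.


P(A∪B) = 0.2140 + 0.5330 - 0.1860
= 0.7470 - 0.1860
= 0.5610

P(A∪B) = 0.5610


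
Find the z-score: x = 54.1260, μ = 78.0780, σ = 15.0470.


z = (54.1260 - 78.0780)/15.0470
= -23.9520/15.0470
= -1.5918

z = -1.5918


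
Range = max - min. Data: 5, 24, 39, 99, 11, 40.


Max = 99, Min = 5
Range = 99 - 5 = 94

Range = 94


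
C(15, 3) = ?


C(15,3) = 15!/(3! × 12!)
= 1307674368000/(6 × 479001600)
= 455

C(15,3) = 455


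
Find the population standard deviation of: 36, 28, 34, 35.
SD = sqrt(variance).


Mean = 33.2500
Variance = 9.6875
SD = sqrt(9.6875) = 3.1125

SD = 3.1125


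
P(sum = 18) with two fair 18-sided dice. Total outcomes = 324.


Total outcomes = 18×18 = 324
Favorable (sum = 18): 17
P = 17/324 = 0.0525

P = 0.0525


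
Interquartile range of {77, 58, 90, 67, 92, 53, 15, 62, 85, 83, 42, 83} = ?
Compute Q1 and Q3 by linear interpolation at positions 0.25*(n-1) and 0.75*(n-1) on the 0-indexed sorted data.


Sorted: 15, 42, 53, 58, 62, 67, 77, 83, 83, 85, 90, 92
Q1 (25th %ile) = 56.7500
Q3 (75th %ile) = 83.5000
IQR = 83.5000 - 56.7500 = 26.7500

IQR = 26.7500


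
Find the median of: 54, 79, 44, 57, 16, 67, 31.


Sorted: 16, 31, 44, 54, 57, 67, 79
n = 7 (odd)
Middle value = 54

Median = 54


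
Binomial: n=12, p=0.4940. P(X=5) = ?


C(12,5) = 792
p^5 = 0.029419
(1-p)^7 = 0.008493
P = 792 * 0.029419 * 0.008493 = 0.1979

P(X=5) = 0.1979


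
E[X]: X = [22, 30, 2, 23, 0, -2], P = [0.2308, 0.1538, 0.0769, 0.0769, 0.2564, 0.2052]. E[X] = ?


E[X] = 22*0.2308 + 30*0.1538 + 2*0.0769 + 23*0.0769 + 0*0.2564 - 2*0.2052
= 5.0776 + 4.6140 + 0.1538 + 1.7687 + 0 - 0.4104
= 11.2037

E[X] = 11.2037


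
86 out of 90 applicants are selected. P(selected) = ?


P = 86/90 = 0.9556

P = 0.9556


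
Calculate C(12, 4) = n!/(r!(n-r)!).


C(12,4) = 12!/(4! × 8!)
= 479001600/(24 × 40320)
= 495

C(12,4) = 495


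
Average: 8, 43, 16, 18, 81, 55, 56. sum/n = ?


Sum = 8 + 43 + 16 + 18 + 81 + 55 + 56 = 277
n = 7
Mean = 277/7 = 39.5714

Mean = 39.5714


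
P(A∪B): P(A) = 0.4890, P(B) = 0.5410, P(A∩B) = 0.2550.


P(A∪B) = 0.4890 + 0.5410 - 0.2550
= 1.0300 - 0.2550
= 0.7750

P(A∪B) = 0.7750


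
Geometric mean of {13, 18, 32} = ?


Product = 13 × 18 × 32 = 7488
GM = 7488^(1/3) = 19.5639

GM = 19.5639


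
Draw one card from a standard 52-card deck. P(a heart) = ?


13 hearts in 52 cards
P = 13/52 = 0.2500

P = 0.2500


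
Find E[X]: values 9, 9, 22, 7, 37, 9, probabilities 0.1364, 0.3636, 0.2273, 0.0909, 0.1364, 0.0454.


E[X] = 9*0.1364 + 9*0.3636 + 22*0.2273 + 7*0.0909 + 37*0.1364 + 9*0.0454
= 1.2276 + 3.2724 + 5.0006 + 0.6363 + 5.0468 + 0.4086
= 15.5923

E[X] = 15.5923


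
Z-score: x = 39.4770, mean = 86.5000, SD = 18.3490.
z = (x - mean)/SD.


z = (39.4770 - 86.5000)/18.3490
= -47.0230/18.3490
= -2.5627

z = -2.5627


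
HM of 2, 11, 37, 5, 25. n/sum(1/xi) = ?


Sum of reciprocals = 1/2 + 1/11 + 1/37 + 1/5 + 1/25 = 0.857936
HM = 5/0.857936 = 5.8279

HM = 5.8279


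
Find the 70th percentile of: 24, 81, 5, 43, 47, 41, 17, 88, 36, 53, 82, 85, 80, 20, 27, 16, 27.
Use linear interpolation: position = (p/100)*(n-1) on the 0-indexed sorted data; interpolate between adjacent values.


Sorted: 5, 16, 17, 20, 24, 27, 27, 36, 41, 43, 47, 53, 80, 81, 82, 85, 88
n = 17
Index = 70/100 * 16 = 11.2000
Lower = data[11] = 53, Upper = data[12] = 80
P70 = 53 + 0.2000*(27) = 58.4000

P70 = 58.4000


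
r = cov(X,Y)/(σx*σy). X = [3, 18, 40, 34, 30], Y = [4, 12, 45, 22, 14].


Mean X = 25.0000, Mean Y = 19.4000
SD X = 13.145341, SD Y = 14.022839
Cov = 154.200000
r = 154.200000/(13.145341*14.022839) = 0.8365

r = 0.8365


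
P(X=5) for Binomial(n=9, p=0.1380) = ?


C(9,5) = 126
p^5 = 5.004900e-05
(1-p)^4 = 0.552114
P = 126 * 5.004900e-05 * 0.552114 = 0.0035

P(X=5) = 0.0035


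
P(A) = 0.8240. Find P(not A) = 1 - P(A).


P(not A) = 1 - 0.8240 = 0.1760

P(not A) = 0.1760


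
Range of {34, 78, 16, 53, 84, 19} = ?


Max = 84, Min = 16
Range = 84 - 16 = 68

Range = 68


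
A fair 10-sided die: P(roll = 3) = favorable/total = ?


Favorable outcomes (roll = 3): 1
Total outcomes = 10
P = 1/10 = 0.1000

P = 0.1000


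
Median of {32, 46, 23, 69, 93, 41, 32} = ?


Sorted: 23, 32, 32, 41, 46, 69, 93
n = 7 (odd)
Middle value = 41

Median = 41


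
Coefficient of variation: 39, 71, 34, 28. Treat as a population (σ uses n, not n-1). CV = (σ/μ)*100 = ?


Mean = 43.0000
SD = 16.6283
CV = (16.6283/43.0000)*100 = 38.6704%

CV = 38.6704%


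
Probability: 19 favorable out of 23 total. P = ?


P = 19/23 = 0.8261

P = 0.8261


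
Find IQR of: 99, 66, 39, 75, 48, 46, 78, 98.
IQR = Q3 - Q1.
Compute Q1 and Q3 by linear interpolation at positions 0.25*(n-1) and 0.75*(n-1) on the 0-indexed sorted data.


Sorted: 39, 46, 48, 66, 75, 78, 98, 99
Q1 (25th %ile) = 47.5000
Q3 (75th %ile) = 83.0000
IQR = 83.0000 - 47.5000 = 35.5000

IQR = 35.5000


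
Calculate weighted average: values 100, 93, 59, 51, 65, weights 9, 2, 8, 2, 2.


Numerator = 100*9 + 93*2 + 59*8 + 51*2 + 65*2 = 1790
Denominator = 9 + 2 + 8 + 2 + 2 = 23
WM = 1790/23 = 77.8261

WM = 77.8261


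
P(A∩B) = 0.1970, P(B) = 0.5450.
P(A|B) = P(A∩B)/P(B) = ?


P(A|B) = 0.1970/0.5450 = 0.3615

P(A|B) = 0.3615


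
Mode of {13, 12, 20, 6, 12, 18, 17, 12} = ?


Frequencies: 6:1, 12:3, 13:1, 17:1, 18:1, 20:1
Max frequency = 3
Mode = 12

Mode = 12


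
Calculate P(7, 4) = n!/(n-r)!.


P(7,4) = 7!/3!
= 5040/6
= 840

P(7,4) = 840


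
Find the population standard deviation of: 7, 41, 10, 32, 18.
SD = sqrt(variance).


Mean = 21.6000
Variance = 169.0400
SD = sqrt(169.0400) = 13.0015

SD = 13.0015


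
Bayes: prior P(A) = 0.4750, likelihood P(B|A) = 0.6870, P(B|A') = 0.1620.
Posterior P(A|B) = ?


P(B) = P(B|A)*P(A) + P(B|A')*P(A')
= 0.6870*0.4750 + 0.1620*0.5250
= 0.326325 + 0.085050 = 0.411375
P(A|B) = 0.326325/0.411375 = 0.7933

P(A|B) = 0.7933


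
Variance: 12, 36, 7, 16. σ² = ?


Mean = 17.7500
Squared deviations: 33.0625, 333.0625, 115.5625, 3.0625
Sum = 484.7500
Variance = 484.7500/4 = 121.1875

Variance = 121.1875


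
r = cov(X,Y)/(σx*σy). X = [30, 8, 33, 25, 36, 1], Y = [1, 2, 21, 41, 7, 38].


Mean X = 22.1667, Mean Y = 18.3333
SD X = 13.082006, SD Y = 16.346933
Cov = -64.055556
r = -64.055556/(13.082006*16.346933) = -0.2995

r = -0.2995


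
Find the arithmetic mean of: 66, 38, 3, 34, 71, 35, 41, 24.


Sum = 66 + 38 + 3 + 34 + 71 + 35 + 41 + 24 = 312
n = 8
Mean = 312/8 = 39.0000

Mean = 39.0000


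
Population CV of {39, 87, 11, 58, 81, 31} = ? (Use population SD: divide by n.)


Mean = 51.1667
SD = 27.0457
CV = (27.0457/51.1667)*100 = 52.8581%

CV = 52.8581%


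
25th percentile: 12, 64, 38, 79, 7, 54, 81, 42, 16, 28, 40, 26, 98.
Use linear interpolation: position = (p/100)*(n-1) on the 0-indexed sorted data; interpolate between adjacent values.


Sorted: 7, 12, 16, 26, 28, 38, 40, 42, 54, 64, 79, 81, 98
n = 13
Index = 25/100 * 12 = 3.0000
Lower = data[3] = 26, Upper = data[4] = 28
P25 = 26 + 0*(2) = 26.0000

P25 = 26.0000


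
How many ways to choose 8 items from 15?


C(15,8) = 15!/(8! × 7!)
= 1307674368000/(40320 × 5040)
= 6435

C(15,8) = 6435


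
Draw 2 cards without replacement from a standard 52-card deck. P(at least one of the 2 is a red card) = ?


P(at least one) = 1 - P(none)
P(none) = (26/52) × (25/51) = 0.245098
P(at least one) = 1 - 0.245098 = 0.7549

P = 0.7549


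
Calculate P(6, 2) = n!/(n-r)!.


P(6,2) = 6!/4!
= 720/24
= 30

P(6,2) = 30


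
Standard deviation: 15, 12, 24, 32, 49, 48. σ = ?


Mean = 30.0000
Variance = 212.3333
SD = sqrt(212.3333) = 14.5717

SD = 14.5717


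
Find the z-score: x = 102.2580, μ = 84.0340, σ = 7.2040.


z = (102.2580 - 84.0340)/7.2040
= 18.2240/7.2040
= 2.5297

z = 2.5297


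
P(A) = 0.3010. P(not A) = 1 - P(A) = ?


P(not A) = 1 - 0.3010 = 0.6990

P(not A) = 0.6990


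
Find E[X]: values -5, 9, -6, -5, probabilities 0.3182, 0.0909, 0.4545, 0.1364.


E[X] = -5*0.3182 + 9*0.0909 - 6*0.4545 - 5*0.1364
= -1.5910 + 0.8181 - 2.7270 - 0.6820
= -4.1819

E[X] = -4.1819


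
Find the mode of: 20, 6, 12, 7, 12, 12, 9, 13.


Frequencies: 6:1, 7:1, 9:1, 12:3, 13:1, 20:1
Max frequency = 3
Mode = 12

Mode = 12


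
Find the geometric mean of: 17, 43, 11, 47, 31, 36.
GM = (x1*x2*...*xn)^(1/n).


Product = 17 × 43 × 11 × 47 × 31 × 36 = 421766532
GM = 421766532^(1/6) = 27.3850

GM = 27.3850


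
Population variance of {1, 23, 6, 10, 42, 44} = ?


Mean = 21.0000
Squared deviations: 400.0000, 4.0000, 225.0000, 121.0000, 441.0000, 529.0000
Sum = 1720.0000
Variance = 1720.0000/6 = 286.6667

Variance = 286.6667


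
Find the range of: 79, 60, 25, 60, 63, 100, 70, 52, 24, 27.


Max = 100, Min = 24
Range = 100 - 24 = 76

Range = 76


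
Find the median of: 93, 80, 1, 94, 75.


Sorted: 1, 75, 80, 93, 94
n = 5 (odd)
Middle value = 80

Median = 80


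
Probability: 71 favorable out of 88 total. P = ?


P = 71/88 = 0.8068

P = 0.8068


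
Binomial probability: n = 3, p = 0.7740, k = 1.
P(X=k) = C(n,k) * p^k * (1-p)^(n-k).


C(3,1) = 3
p^1 = 0.774000
(1-p)^2 = 0.051076
P = 3 * 0.774000 * 0.051076 = 0.1186

P(X=1) = 0.1186


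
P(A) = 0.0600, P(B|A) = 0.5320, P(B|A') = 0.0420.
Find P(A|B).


P(B) = P(B|A)*P(A) + P(B|A')*P(A')
= 0.5320*0.0600 + 0.0420*0.9400
= 0.031920 + 0.039480 = 0.071400
P(A|B) = 0.031920/0.071400 = 0.4471

P(A|B) = 0.4471


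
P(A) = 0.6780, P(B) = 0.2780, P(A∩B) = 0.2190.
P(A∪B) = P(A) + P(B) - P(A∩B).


P(A∪B) = 0.6780 + 0.2780 - 0.2190
= 0.9560 - 0.2190
= 0.7370

P(A∪B) = 0.7370


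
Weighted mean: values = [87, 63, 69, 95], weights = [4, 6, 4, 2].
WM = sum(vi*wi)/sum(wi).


Numerator = 87*4 + 63*6 + 69*4 + 95*2 = 1192
Denominator = 4 + 6 + 4 + 2 = 16
WM = 1192/16 = 74.5000

WM = 74.5000


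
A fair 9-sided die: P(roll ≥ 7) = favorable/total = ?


Favorable outcomes (roll ≥ 7): 3
Total outcomes = 9
P = 3/9 = 0.3333

P = 0.3333


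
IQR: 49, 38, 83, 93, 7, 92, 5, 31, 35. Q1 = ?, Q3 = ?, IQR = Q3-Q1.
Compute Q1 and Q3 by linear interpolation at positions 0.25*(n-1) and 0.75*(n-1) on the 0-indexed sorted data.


Sorted: 5, 7, 31, 35, 38, 49, 83, 92, 93
Q1 (25th %ile) = 31.0000
Q3 (75th %ile) = 83.0000
IQR = 83.0000 - 31.0000 = 52.0000

IQR = 52.0000


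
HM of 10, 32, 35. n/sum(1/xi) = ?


Sum of reciprocals = 1/10 + 1/32 + 1/35 = 0.159821
HM = 3/0.159821 = 18.7709

HM = 18.7709


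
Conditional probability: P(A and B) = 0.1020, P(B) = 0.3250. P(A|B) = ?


P(A|B) = 0.1020/0.3250 = 0.3138

P(A|B) = 0.3138


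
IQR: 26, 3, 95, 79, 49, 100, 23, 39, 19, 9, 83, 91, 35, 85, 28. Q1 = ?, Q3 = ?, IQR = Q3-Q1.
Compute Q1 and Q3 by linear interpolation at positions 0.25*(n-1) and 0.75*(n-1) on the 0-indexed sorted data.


Sorted: 3, 9, 19, 23, 26, 28, 35, 39, 49, 79, 83, 85, 91, 95, 100
Q1 (25th %ile) = 24.5000
Q3 (75th %ile) = 84.0000
IQR = 84.0000 - 24.5000 = 59.5000

IQR = 59.5000


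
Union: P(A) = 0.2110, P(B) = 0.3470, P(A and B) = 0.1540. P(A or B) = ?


P(A∪B) = 0.2110 + 0.3470 - 0.1540
= 0.5580 - 0.1540
= 0.4040

P(A∪B) = 0.4040


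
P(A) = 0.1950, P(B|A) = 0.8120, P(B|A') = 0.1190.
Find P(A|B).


P(B) = P(B|A)*P(A) + P(B|A')*P(A')
= 0.8120*0.1950 + 0.1190*0.8050
= 0.158340 + 0.095795 = 0.254135
P(A|B) = 0.158340/0.254135 = 0.6231

P(A|B) = 0.6231


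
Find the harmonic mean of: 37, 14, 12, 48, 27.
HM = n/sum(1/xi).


Sum of reciprocals = 1/37 + 1/14 + 1/12 + 1/48 + 1/27 = 0.239659
HM = 5/0.239659 = 20.8629

HM = 20.8629


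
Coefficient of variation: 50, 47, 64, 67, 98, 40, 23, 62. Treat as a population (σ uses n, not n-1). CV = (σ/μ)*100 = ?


Mean = 56.3750
SD = 20.7541
CV = (20.7541/56.3750)*100 = 36.8144%

CV = 36.8144%


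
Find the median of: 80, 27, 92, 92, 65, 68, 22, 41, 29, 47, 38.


Sorted: 22, 27, 29, 38, 41, 47, 65, 68, 80, 92, 92
n = 11 (odd)
Middle value = 47

Median = 47


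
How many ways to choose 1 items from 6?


C(6,1) = 6!/(1! × 5!)
= 720/(1 × 120)
= 6

C(6,1) = 6


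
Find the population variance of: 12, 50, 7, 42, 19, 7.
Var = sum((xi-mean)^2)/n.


Mean = 22.8333
Squared deviations: 117.3611, 738.0278, 250.6944, 367.3611, 14.6944, 250.6944
Sum = 1738.8333
Variance = 1738.8333/6 = 289.8056

Variance = 289.8056


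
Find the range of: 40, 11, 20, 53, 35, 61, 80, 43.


Max = 80, Min = 11
Range = 80 - 11 = 69

Range = 69


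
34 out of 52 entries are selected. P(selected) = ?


P = 34/52 = 0.6538

P = 0.6538


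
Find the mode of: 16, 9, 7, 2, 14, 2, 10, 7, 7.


Frequencies: 2:2, 7:3, 9:1, 10:1, 14:1, 16:1
Max frequency = 3
Mode = 7

Mode = 7


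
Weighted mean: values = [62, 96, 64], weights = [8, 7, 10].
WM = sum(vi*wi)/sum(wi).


Numerator = 62*8 + 96*7 + 64*10 = 1808
Denominator = 8 + 7 + 10 = 25
WM = 1808/25 = 72.3200

WM = 72.3200


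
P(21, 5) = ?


P(21,5) = 21!/16!
= 51090942171709440000/20922789888000
= 2441880

P(21,5) = 2441880


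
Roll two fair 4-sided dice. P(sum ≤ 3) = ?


Total outcomes = 4×4 = 16
Favorable (sum ≤ 3): 3
P = 3/16 = 0.1875

P = 0.1875


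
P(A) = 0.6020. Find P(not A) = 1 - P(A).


P(not A) = 1 - 0.6020 = 0.3980

P(not A) = 0.3980


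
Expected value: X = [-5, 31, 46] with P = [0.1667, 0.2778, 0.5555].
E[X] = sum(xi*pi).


E[X] = -5*0.1667 + 31*0.2778 + 46*0.5555
= -0.8335 + 8.6118 + 25.5530
= 33.3313

E[X] = 33.3313


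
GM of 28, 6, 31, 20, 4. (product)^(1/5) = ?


Product = 28 × 6 × 31 × 20 × 4 = 416640
GM = 416640^(1/5) = 13.3031

GM = 13.3031


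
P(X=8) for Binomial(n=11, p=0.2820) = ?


C(11,8) = 165
p^8 = 3.999382e-05
(1-p)^3 = 0.370146
P = 165 * 3.999382e-05 * 0.370146 = 0.0024

P(X=8) = 0.0024


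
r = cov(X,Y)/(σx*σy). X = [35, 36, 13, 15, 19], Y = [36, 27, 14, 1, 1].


Mean X = 23.6000, Mean Y = 15.8000
SD X = 9.911609, SD Y = 13.962808
Cov = 116.720000
r = 116.720000/(9.911609*13.962808) = 0.8434

r = 0.8434


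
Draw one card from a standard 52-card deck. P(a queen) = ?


4 queens in 52 cards
P = 4/52 = 0.0769

P = 0.0769


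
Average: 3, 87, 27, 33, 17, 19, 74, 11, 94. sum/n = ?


Sum = 3 + 87 + 27 + 33 + 17 + 19 + 74 + 11 + 94 = 365
n = 9
Mean = 365/9 = 40.5556

Mean = 40.5556


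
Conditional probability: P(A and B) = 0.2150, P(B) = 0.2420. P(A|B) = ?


P(A|B) = 0.2150/0.2420 = 0.8884

P(A|B) = 0.8884


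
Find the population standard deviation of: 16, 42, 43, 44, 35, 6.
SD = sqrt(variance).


Mean = 31.0000
Variance = 216.6667
SD = sqrt(216.6667) = 14.7196

SD = 14.7196


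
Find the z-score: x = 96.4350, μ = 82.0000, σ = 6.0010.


z = (96.4350 - 82.0000)/6.0010
= 14.4350/6.0010
= 2.4054

z = 2.4054


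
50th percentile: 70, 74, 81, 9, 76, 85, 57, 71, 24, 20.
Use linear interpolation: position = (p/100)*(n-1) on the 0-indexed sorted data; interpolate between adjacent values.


Sorted: 9, 20, 24, 57, 70, 71, 74, 76, 81, 85
n = 10
Index = 50/100 * 9 = 4.5000
Lower = data[4] = 70, Upper = data[5] = 71
P50 = 70 + 0.5000*(1) = 70.5000

P50 = 70.5000


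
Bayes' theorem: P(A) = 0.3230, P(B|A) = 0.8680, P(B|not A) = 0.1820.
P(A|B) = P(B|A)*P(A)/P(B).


P(B) = P(B|A)*P(A) + P(B|A')*P(A')
= 0.8680*0.3230 + 0.1820*0.6770
= 0.280364 + 0.123214 = 0.403578
P(A|B) = 0.280364/0.403578 = 0.6947

P(A|B) = 0.6947


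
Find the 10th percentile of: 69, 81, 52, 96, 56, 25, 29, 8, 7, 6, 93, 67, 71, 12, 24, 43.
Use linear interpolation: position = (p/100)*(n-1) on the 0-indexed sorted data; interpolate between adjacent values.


Sorted: 6, 7, 8, 12, 24, 25, 29, 43, 52, 56, 67, 69, 71, 81, 93, 96
n = 16
Index = 10/100 * 15 = 1.5000
Lower = data[1] = 7, Upper = data[2] = 8
P10 = 7 + 0.5000*(1) = 7.5000

P10 = 7.5000


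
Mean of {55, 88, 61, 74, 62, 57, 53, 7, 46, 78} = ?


Sum = 55 + 88 + 61 + 74 + 62 + 57 + 53 + 7 + 46 + 78 = 581
n = 10
Mean = 581/10 = 58.1000

Mean = 58.1000


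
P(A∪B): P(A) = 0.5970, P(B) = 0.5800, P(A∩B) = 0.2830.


P(A∪B) = 0.5970 + 0.5800 - 0.2830
= 1.1770 - 0.2830
= 0.8940

P(A∪B) = 0.8940


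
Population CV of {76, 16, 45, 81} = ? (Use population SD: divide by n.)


Mean = 54.5000
SD = 26.1582
CV = (26.1582/54.5000)*100 = 47.9966%

CV = 47.9966%


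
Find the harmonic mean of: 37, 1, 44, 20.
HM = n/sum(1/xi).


Sum of reciprocals = 1/37 + 1/1 + 1/44 + 1/20 = 1.099754
HM = 4/1.099754 = 3.6372

HM = 3.6372


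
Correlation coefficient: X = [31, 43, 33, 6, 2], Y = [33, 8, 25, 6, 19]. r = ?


Mean X = 23.0000, Mean Y = 18.2000
SD X = 16.087262, SD Y = 10.186265
Cov = 34.600000
r = 34.600000/(16.087262*10.186265) = 0.2111

r = 0.2111


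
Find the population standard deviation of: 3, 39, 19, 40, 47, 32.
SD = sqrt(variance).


Mean = 30.0000
Variance = 220.6667
SD = sqrt(220.6667) = 14.8549

SD = 14.8549


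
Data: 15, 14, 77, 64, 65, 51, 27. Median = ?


Sorted: 14, 15, 27, 51, 64, 65, 77
n = 7 (odd)
Middle value = 51

Median = 51


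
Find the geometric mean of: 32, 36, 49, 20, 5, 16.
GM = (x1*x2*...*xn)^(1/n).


Product = 32 × 36 × 49 × 20 × 5 × 16 = 90316800
GM = 90316800^(1/6) = 21.1817

GM = 21.1817


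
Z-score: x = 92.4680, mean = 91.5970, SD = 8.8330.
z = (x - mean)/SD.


z = (92.4680 - 91.5970)/8.8330
= 0.8710/8.8330
= 0.0986

z = 0.0986


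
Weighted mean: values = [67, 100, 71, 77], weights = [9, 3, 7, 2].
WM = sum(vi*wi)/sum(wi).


Numerator = 67*9 + 100*3 + 71*7 + 77*2 = 1554
Denominator = 9 + 3 + 7 + 2 = 21
WM = 1554/21 = 74.0000

WM = 74.0000


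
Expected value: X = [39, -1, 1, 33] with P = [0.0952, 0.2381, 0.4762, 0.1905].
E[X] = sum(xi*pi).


E[X] = 39*0.0952 - 1*0.2381 + 1*0.4762 + 33*0.1905
= 3.7128 - 0.2381 + 0.4762 + 6.2865
= 10.2374

E[X] = 10.2374


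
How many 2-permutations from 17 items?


P(17,2) = 17!/15!
= 355687428096000/1307674368000
= 272

P(17,2) = 272


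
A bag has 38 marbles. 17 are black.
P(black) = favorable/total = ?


P = 17/38 = 0.4474

P = 0.4474


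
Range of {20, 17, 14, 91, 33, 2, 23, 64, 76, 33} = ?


Max = 91, Min = 2
Range = 91 - 2 = 89

Range = 89


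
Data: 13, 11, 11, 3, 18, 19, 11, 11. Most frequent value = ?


Frequencies: 3:1, 11:4, 13:1, 18:1, 19:1
Max frequency = 4
Mode = 11

Mode = 11


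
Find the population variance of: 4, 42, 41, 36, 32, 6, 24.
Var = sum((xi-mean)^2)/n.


Mean = 26.4286
Squared deviations: 503.0408, 242.4694, 212.3265, 91.6122, 31.0408, 417.3265, 5.8980
Sum = 1503.7143
Variance = 1503.7143/7 = 214.8163

Variance = 214.8163


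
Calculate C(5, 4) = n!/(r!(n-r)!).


C(5,4) = 5!/(4! × 1!)
= 120/(24 × 1)
= 5

C(5,4) = 5


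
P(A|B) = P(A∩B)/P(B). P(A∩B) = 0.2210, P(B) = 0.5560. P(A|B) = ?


P(A|B) = 0.2210/0.5560 = 0.3975

P(A|B) = 0.3975


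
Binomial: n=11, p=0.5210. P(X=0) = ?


C(11,0) = 1
p^0 = 1.000000
(1-p)^11 = 0.000305
P = 1 * 1.000000 * 0.000305 = 0.0003

P(X=0) = 0.0003


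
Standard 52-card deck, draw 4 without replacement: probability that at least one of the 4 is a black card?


P(at least one) = 1 - P(none)
P(none) = (26/52) × (25/51) × (24/50) × (23/49) = 0.055222
P(at least one) = 1 - 0.055222 = 0.9448

P = 0.9448


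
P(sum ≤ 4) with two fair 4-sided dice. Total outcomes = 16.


Total outcomes = 4×4 = 16
Favorable (sum ≤ 4): 6
P = 6/16 = 0.3750

P = 0.3750


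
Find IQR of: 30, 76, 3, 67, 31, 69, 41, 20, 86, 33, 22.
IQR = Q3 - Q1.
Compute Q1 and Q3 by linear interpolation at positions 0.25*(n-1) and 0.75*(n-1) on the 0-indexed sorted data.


Sorted: 3, 20, 22, 30, 31, 33, 41, 67, 69, 76, 86
Q1 (25th %ile) = 26.0000
Q3 (75th %ile) = 68.0000
IQR = 68.0000 - 26.0000 = 42.0000

IQR = 42.0000


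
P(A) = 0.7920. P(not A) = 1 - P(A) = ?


P(not A) = 1 - 0.7920 = 0.2080

P(not A) = 0.2080


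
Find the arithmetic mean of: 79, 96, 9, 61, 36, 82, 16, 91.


Sum = 79 + 96 + 9 + 61 + 36 + 82 + 16 + 91 = 470
n = 8
Mean = 470/8 = 58.7500

Mean = 58.7500


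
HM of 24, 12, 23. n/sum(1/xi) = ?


Sum of reciprocals = 1/24 + 1/12 + 1/23 = 0.168478
HM = 3/0.168478 = 17.8065

HM = 17.8065


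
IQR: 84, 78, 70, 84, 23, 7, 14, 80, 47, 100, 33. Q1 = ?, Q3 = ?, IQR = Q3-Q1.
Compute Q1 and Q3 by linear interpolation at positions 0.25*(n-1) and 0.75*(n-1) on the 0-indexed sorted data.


Sorted: 7, 14, 23, 33, 47, 70, 78, 80, 84, 84, 100
Q1 (25th %ile) = 28.0000
Q3 (75th %ile) = 82.0000
IQR = 82.0000 - 28.0000 = 54.0000

IQR = 54.0000


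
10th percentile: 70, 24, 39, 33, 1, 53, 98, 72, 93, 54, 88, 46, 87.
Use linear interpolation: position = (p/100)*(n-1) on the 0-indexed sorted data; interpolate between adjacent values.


Sorted: 1, 24, 33, 39, 46, 53, 54, 70, 72, 87, 88, 93, 98
n = 13
Index = 10/100 * 12 = 1.2000
Lower = data[1] = 24, Upper = data[2] = 33
P10 = 24 + 0.2000*(9) = 25.8000

P10 = 25.8000


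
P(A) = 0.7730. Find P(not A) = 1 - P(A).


P(not A) = 1 - 0.7730 = 0.2270

P(not A) = 0.2270


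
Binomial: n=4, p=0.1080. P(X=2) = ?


C(4,2) = 6
p^2 = 0.011664
(1-p)^2 = 0.795664
P = 6 * 0.011664 * 0.795664 = 0.0557

P(X=2) = 0.0557


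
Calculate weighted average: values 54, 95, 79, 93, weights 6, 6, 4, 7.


Numerator = 54*6 + 95*6 + 79*4 + 93*7 = 1861
Denominator = 6 + 6 + 4 + 7 = 23
WM = 1861/23 = 80.9130

WM = 80.9130


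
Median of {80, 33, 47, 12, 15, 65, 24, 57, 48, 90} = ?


Sorted: 12, 15, 24, 33, 47, 48, 57, 65, 80, 90
n = 10 (even)
Middle values: 47 and 48
Median = (47+48)/2 = 47.5000

Median = 47.5000


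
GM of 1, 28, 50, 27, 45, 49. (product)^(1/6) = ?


Product = 1 × 28 × 50 × 27 × 45 × 49 = 83349000
GM = 83349000^(1/6) = 20.9002

GM = 20.9002


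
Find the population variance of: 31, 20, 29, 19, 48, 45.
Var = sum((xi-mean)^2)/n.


Mean = 32.0000
Squared deviations: 1.0000, 144.0000, 9.0000, 169.0000, 256.0000, 169.0000
Sum = 748.0000
Variance = 748.0000/6 = 124.6667

Variance = 124.6667


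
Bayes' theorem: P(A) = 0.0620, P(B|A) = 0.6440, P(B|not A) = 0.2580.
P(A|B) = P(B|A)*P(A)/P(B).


P(B) = P(B|A)*P(A) + P(B|A')*P(A')
= 0.6440*0.0620 + 0.2580*0.9380
= 0.039928 + 0.242004 = 0.281932
P(A|B) = 0.039928/0.281932 = 0.1416

P(A|B) = 0.1416


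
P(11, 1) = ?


P(11,1) = 11!/10!
= 39916800/3628800
= 11

P(11,1) = 11


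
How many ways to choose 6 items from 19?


C(19,6) = 19!/(6! × 13!)
= 121645100408832000/(720 × 6227020800)
= 27132

C(19,6) = 27132


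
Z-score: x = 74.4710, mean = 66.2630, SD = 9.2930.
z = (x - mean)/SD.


z = (74.4710 - 66.2630)/9.2930
= 8.2080/9.2930
= 0.8832

z = 0.8832


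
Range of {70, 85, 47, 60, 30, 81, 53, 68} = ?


Max = 85, Min = 30
Range = 85 - 30 = 55

Range = 55


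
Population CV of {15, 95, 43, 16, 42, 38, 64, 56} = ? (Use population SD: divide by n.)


Mean = 46.1250
SD = 24.4307
CV = (24.4307/46.1250)*100 = 52.9663%

CV = 52.9663%


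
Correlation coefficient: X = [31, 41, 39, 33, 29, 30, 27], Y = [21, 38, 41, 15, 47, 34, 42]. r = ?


Mean X = 32.8571, Mean Y = 34.0000
SD X = 4.852939, SD Y = 10.875924
Cov = 0
r = 0/(4.852939*10.875924) = 0

r = 0


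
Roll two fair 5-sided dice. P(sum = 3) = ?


Total outcomes = 5×5 = 25
Favorable (sum = 3): 2
P = 2/25 = 0.0800

P = 0.0800


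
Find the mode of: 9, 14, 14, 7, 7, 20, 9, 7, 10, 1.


Frequencies: 1:1, 7:3, 9:2, 10:1, 14:2, 20:1
Max frequency = 3
Mode = 7

Mode = 7


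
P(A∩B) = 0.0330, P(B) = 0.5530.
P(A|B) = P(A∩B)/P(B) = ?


P(A|B) = 0.0330/0.5530 = 0.0597

P(A|B) = 0.0597


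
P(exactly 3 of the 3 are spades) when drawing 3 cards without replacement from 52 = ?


Hypergeometric: P(X=3) = C(13,3)·C(39,0) / C(52,3)
= 286 × 1 / 22100
= 286/22100 = 0.0129

P = 0.0129


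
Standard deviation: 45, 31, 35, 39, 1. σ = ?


Mean = 30.2000
Variance = 234.5600
SD = sqrt(234.5600) = 15.3154

SD = 15.3154


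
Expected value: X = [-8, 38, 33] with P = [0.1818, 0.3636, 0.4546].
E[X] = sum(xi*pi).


E[X] = -8*0.1818 + 38*0.3636 + 33*0.4546
= -1.4544 + 13.8168 + 15.0018
= 27.3642

E[X] = 27.3642


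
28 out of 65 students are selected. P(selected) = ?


P = 28/65 = 0.4308

P = 0.4308


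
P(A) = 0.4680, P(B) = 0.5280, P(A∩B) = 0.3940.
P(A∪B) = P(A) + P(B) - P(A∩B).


P(A∪B) = 0.4680 + 0.5280 - 0.3940
= 0.9960 - 0.3940
= 0.6020

P(A∪B) = 0.6020


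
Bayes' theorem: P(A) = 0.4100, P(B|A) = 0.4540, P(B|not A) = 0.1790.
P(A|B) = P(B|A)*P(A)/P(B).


P(B) = P(B|A)*P(A) + P(B|A')*P(A')
= 0.4540*0.4100 + 0.1790*0.5900
= 0.186140 + 0.105610 = 0.291750
P(A|B) = 0.186140/0.291750 = 0.6380

P(A|B) = 0.6380


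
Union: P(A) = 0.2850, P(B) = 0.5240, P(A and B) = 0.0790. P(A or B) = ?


P(A∪B) = 0.2850 + 0.5240 - 0.0790
= 0.8090 - 0.0790
= 0.7300

P(A∪B) = 0.7300


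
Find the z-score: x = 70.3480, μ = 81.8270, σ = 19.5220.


z = (70.3480 - 81.8270)/19.5220
= -11.4790/19.5220
= -0.5880

z = -0.5880


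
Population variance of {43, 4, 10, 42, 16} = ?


Mean = 23.0000
Squared deviations: 400.0000, 361.0000, 169.0000, 361.0000, 49.0000
Sum = 1340.0000
Variance = 1340.0000/5 = 268.0000

Variance = 268.0000


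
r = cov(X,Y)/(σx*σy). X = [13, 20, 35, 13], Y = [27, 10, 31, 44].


Mean X = 20.2500, Mean Y = 28.0000
SD X = 8.982622, SD Y = 12.144958
Cov = -15.000000
r = -15.000000/(8.982622*12.144958) = -0.1375

r = -0.1375


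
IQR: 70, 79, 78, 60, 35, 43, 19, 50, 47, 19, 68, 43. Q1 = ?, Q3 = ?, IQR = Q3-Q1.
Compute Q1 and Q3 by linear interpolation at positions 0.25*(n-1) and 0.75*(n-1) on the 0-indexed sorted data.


Sorted: 19, 19, 35, 43, 43, 47, 50, 60, 68, 70, 78, 79
Q1 (25th %ile) = 41.0000
Q3 (75th %ile) = 68.5000
IQR = 68.5000 - 41.0000 = 27.5000

IQR = 27.5000


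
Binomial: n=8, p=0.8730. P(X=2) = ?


C(8,2) = 28
p^2 = 0.762129
(1-p)^6 = 4.195873e-06
P = 28 * 0.762129 * 4.195873e-06 = 8.9538e-05

P(X=2) = 8.9538e-05


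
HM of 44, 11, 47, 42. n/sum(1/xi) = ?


Sum of reciprocals = 1/44 + 1/11 + 1/47 + 1/42 = 0.158722
HM = 4/0.158722 = 25.2012

HM = 25.2012


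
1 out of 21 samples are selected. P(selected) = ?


P = 1/21 = 0.0476

P = 0.0476


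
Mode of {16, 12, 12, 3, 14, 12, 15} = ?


Frequencies: 3:1, 12:3, 14:1, 15:1, 16:1
Max frequency = 3
Mode = 12

Mode = 12


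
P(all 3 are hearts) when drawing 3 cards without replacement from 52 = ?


P(all hearts) = (13/52) × (12/51) × (11/50)
= 0.0129

P = 0.0129


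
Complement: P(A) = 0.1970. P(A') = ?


P(not A) = 1 - 0.1970 = 0.8030

P(not A) = 0.8030


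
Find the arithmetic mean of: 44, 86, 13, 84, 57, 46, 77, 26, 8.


Sum = 44 + 86 + 13 + 84 + 57 + 46 + 77 + 26 + 8 = 441
n = 9
Mean = 441/9 = 49.0000

Mean = 49.0000


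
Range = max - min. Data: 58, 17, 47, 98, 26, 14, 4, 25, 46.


Max = 98, Min = 4
Range = 98 - 4 = 94

Range = 94


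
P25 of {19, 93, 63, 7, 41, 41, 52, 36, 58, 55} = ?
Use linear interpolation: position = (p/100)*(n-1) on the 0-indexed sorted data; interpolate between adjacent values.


Sorted: 7, 19, 36, 41, 41, 52, 55, 58, 63, 93
n = 10
Index = 25/100 * 9 = 2.2500
Lower = data[2] = 36, Upper = data[3] = 41
P25 = 36 + 0.2500*(5) = 37.2500

P25 = 37.2500


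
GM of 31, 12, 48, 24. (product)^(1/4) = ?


Product = 31 × 12 × 48 × 24 = 428544
GM = 428544^(1/4) = 25.5858

GM = 25.5858


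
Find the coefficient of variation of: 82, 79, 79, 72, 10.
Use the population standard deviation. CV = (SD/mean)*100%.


Mean = 64.4000
SD = 27.3978
CV = (27.3978/64.4000)*100 = 42.5432%

CV = 42.5432%


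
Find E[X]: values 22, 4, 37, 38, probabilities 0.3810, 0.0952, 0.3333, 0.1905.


E[X] = 22*0.3810 + 4*0.0952 + 37*0.3333 + 38*0.1905
= 8.3820 + 0.3808 + 12.3321 + 7.2390
= 28.3339

E[X] = 28.3339


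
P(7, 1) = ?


P(7,1) = 7!/6!
= 5040/720
= 7

P(7,1) = 7


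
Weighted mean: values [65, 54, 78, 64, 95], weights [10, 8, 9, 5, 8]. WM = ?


Numerator = 65*10 + 54*8 + 78*9 + 64*5 + 95*8 = 2864
Denominator = 10 + 8 + 9 + 5 + 8 = 40
WM = 2864/40 = 71.6000

WM = 71.6000


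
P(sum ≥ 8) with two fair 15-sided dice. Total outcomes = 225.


Total outcomes = 15×15 = 225
Favorable (sum ≥ 8): 204
P = 204/225 = 0.9067

P = 0.9067


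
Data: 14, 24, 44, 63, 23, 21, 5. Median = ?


Sorted: 5, 14, 21, 23, 24, 44, 63
n = 7 (odd)
Middle value = 23

Median = 23


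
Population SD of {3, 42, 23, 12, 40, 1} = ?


Mean = 20.1667
Variance = 267.8056
SD = sqrt(267.8056) = 16.3648

SD = 16.3648


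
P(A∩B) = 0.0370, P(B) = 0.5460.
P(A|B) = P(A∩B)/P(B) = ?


P(A|B) = 0.0370/0.5460 = 0.0678

P(A|B) = 0.0678


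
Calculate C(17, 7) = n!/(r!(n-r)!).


C(17,7) = 17!/(7! × 10!)
= 355687428096000/(5040 × 3628800)
= 19448

C(17,7) = 19448


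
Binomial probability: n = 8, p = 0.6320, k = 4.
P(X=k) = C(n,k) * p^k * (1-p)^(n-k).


C(8,4) = 70
p^4 = 0.159540
(1-p)^4 = 0.018340
P = 70 * 0.159540 * 0.018340 = 0.2048

P(X=4) = 0.2048


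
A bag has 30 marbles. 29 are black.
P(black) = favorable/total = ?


P = 29/30 = 0.9667

P = 0.9667


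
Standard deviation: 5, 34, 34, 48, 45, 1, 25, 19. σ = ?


Mean = 26.3750
Variance = 260.9844
SD = sqrt(260.9844) = 16.1550

SD = 16.1550


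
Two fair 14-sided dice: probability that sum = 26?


Total outcomes = 14×14 = 196
Favorable (sum = 26): 3
P = 3/196 = 0.0153

P = 0.0153


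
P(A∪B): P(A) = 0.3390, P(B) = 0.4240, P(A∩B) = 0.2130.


P(A∪B) = 0.3390 + 0.4240 - 0.2130
= 0.7630 - 0.2130
= 0.5500

P(A∪B) = 0.5500


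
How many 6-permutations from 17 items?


P(17,6) = 17!/11!
= 355687428096000/39916800
= 8910720

P(17,6) = 8910720


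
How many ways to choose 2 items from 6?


C(6,2) = 6!/(2! × 4!)
= 720/(2 × 24)
= 15

C(6,2) = 15


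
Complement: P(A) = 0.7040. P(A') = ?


P(not A) = 1 - 0.7040 = 0.2960

P(not A) = 0.2960


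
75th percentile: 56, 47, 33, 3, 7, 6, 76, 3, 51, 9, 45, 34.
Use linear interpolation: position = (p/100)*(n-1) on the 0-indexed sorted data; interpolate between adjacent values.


Sorted: 3, 3, 6, 7, 9, 33, 34, 45, 47, 51, 56, 76
n = 12
Index = 75/100 * 11 = 8.2500
Lower = data[8] = 47, Upper = data[9] = 51
P75 = 47 + 0.2500*(4) = 48.0000

P75 = 48.0000


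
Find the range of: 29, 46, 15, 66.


Max = 66, Min = 15
Range = 66 - 15 = 51

Range = 51


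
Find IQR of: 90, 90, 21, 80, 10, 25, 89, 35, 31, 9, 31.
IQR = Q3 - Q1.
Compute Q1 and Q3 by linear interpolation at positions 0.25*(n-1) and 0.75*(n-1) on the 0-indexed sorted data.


Sorted: 9, 10, 21, 25, 31, 31, 35, 80, 89, 90, 90
Q1 (25th %ile) = 23.0000
Q3 (75th %ile) = 84.5000
IQR = 84.5000 - 23.0000 = 61.5000

IQR = 61.5000


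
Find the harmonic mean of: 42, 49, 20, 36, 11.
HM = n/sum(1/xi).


Sum of reciprocals = 1/42 + 1/49 + 1/20 + 1/36 + 1/11 = 0.212905
HM = 5/0.212905 = 23.4847

HM = 23.4847


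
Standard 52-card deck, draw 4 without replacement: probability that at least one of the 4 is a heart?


P(at least one) = 1 - P(none)
P(none) = (39/52) × (38/51) × (37/50) × (36/49) = 0.303818
P(at least one) = 1 - 0.303818 = 0.6962

P = 0.6962


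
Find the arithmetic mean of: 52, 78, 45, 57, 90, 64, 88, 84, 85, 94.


Sum = 52 + 78 + 45 + 57 + 90 + 64 + 88 + 84 + 85 + 94 = 737
n = 10
Mean = 737/10 = 73.7000

Mean = 73.7000


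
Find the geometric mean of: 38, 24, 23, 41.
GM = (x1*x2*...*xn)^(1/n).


Product = 38 × 24 × 23 × 41 = 860016
GM = 860016^(1/4) = 30.4528

GM = 30.4528


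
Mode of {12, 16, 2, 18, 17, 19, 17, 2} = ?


Frequencies: 2:2, 12:1, 16:1, 17:2, 18:1, 19:1
Max frequency = 2
Mode = 2, 17

Mode = 2, 17


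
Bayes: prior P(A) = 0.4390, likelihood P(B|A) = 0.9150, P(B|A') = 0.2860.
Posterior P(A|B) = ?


P(B) = P(B|A)*P(A) + P(B|A')*P(A')
= 0.9150*0.4390 + 0.2860*0.5610
= 0.401685 + 0.160446 = 0.562131
P(A|B) = 0.401685/0.562131 = 0.7146

P(A|B) = 0.7146


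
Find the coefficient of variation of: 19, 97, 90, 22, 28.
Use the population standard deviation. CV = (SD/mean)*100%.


Mean = 51.2000
SD = 34.7298
CV = (34.7298/51.2000)*100 = 67.8317%

CV = 67.8317%


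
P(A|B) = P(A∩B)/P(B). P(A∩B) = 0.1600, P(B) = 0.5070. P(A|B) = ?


P(A|B) = 0.1600/0.5070 = 0.3156

P(A|B) = 0.3156


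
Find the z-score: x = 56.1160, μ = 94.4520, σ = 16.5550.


z = (56.1160 - 94.4520)/16.5550
= -38.3360/16.5550
= -2.3157

z = -2.3157


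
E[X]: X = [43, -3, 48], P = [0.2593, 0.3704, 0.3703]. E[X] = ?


E[X] = 43*0.2593 - 3*0.3704 + 48*0.3703
= 11.1499 - 1.1112 + 17.7744
= 27.8131

E[X] = 27.8131


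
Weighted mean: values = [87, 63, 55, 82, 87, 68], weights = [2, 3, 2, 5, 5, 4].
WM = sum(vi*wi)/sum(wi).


Numerator = 87*2 + 63*3 + 55*2 + 82*5 + 87*5 + 68*4 = 1590
Denominator = 2 + 3 + 2 + 5 + 5 + 4 = 21
WM = 1590/21 = 75.7143

WM = 75.7143


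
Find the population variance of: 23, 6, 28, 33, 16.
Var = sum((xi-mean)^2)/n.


Mean = 21.2000
Squared deviations: 3.2400, 231.0400, 46.2400, 139.2400, 27.0400
Sum = 446.8000
Variance = 446.8000/5 = 89.3600

Variance = 89.3600


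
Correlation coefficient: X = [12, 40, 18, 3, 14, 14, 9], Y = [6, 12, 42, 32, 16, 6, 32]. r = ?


Mean X = 15.7143, Mean Y = 20.8571
SD X = 10.832679, SD Y = 13.303368
Cov = -42.040816
r = -42.040816/(10.832679*13.303368) = -0.2917

r = -0.2917


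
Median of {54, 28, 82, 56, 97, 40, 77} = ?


Sorted: 28, 40, 54, 56, 77, 82, 97
n = 7 (odd)
Middle value = 56

Median = 56


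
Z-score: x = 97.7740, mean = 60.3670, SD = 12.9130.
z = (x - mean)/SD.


z = (97.7740 - 60.3670)/12.9130
= 37.4070/12.9130
= 2.8968

z = 2.8968


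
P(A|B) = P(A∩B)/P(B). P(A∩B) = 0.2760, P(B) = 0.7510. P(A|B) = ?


P(A|B) = 0.2760/0.7510 = 0.3675

P(A|B) = 0.3675


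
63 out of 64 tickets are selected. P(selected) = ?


P = 63/64 = 0.9844

P = 0.9844


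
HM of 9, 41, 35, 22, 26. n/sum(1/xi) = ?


Sum of reciprocals = 1/9 + 1/41 + 1/35 + 1/22 + 1/26 = 0.247989
HM = 5/0.247989 = 20.1622

HM = 20.1622


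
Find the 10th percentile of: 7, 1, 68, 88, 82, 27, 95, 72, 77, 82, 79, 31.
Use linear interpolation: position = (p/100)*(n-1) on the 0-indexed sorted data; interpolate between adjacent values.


Sorted: 1, 7, 27, 31, 68, 72, 77, 79, 82, 82, 88, 95
n = 12
Index = 10/100 * 11 = 1.1000
Lower = data[1] = 7, Upper = data[2] = 27
P10 = 7 + 0.1000*(20) = 9.0000

P10 = 9.0000


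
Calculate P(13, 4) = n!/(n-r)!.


P(13,4) = 13!/9!
= 6227020800/362880
= 17160

P(13,4) = 17160


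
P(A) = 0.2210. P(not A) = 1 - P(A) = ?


P(not A) = 1 - 0.2210 = 0.7790

P(not A) = 0.7790


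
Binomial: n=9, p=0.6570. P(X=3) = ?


C(9,3) = 84
p^3 = 0.283593
(1-p)^6 = 0.001628
P = 84 * 0.283593 * 0.001628 = 0.0388

P(X=3) = 0.0388


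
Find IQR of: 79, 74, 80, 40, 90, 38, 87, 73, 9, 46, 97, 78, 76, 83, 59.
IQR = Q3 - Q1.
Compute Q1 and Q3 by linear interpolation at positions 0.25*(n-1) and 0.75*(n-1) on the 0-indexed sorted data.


Sorted: 9, 38, 40, 46, 59, 73, 74, 76, 78, 79, 80, 83, 87, 90, 97
Q1 (25th %ile) = 52.5000
Q3 (75th %ile) = 81.5000
IQR = 81.5000 - 52.5000 = 29.0000

IQR = 29.0000


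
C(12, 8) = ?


C(12,8) = 12!/(8! × 4!)
= 479001600/(40320 × 24)
= 495

C(12,8) = 495


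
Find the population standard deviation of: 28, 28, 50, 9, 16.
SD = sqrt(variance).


Mean = 26.2000
Variance = 194.5600
SD = sqrt(194.5600) = 13.9485

SD = 13.9485


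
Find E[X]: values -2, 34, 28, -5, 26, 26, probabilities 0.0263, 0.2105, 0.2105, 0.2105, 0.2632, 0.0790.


E[X] = -2*0.0263 + 34*0.2105 + 28*0.2105 - 5*0.2105 + 26*0.2632 + 26*0.0790
= -0.0526 + 7.1570 + 5.8940 - 1.0525 + 6.8432 + 2.0540
= 20.8431

E[X] = 20.8431


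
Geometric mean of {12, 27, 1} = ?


Product = 12 × 27 × 1 = 324
GM = 324^(1/3) = 6.8683

GM = 6.8683


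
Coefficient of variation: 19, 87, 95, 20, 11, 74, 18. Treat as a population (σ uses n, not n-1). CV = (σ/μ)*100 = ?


Mean = 46.2857
SD = 34.3915
CV = (34.3915/46.2857)*100 = 74.3026%

CV = 74.3026%


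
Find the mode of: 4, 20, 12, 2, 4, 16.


Frequencies: 2:1, 4:2, 12:1, 16:1, 20:1
Max frequency = 2
Mode = 4

Mode = 4


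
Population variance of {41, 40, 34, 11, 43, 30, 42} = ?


Mean = 34.4286
Squared deviations: 43.1837, 31.0408, 0.1837, 548.8980, 73.4694, 19.6122, 57.3265
Sum = 773.7143
Variance = 773.7143/7 = 110.5306

Variance = 110.5306


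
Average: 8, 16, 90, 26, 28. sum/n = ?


Sum = 8 + 16 + 90 + 26 + 28 = 168
n = 5
Mean = 168/5 = 33.6000

Mean = 33.6000


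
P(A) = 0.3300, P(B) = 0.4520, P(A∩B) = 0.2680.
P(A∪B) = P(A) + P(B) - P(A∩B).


P(A∪B) = 0.3300 + 0.4520 - 0.2680
= 0.7820 - 0.2680
= 0.5140

P(A∪B) = 0.5140


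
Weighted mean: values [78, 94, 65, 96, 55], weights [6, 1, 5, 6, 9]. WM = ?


Numerator = 78*6 + 94*1 + 65*5 + 96*6 + 55*9 = 1958
Denominator = 6 + 1 + 5 + 6 + 9 = 27
WM = 1958/27 = 72.5185

WM = 72.5185


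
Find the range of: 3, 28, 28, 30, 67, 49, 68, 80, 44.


Max = 80, Min = 3
Range = 80 - 3 = 77

Range = 77


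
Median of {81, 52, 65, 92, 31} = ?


Sorted: 31, 52, 65, 81, 92
n = 5 (odd)
Middle value = 65

Median = 65


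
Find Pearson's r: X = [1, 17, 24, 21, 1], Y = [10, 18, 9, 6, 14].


Mean X = 12.8000, Mean Y = 11.4000
SD X = 9.887366, SD Y = 4.176123
Cov = -11.520000
r = -11.520000/(9.887366*4.176123) = -0.2790

r = -0.2790


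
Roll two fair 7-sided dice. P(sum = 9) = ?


Total outcomes = 7×7 = 49
Favorable (sum = 9): 6
P = 6/49 = 0.1224

P = 0.1224


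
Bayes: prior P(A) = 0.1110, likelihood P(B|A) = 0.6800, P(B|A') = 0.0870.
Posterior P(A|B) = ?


P(B) = P(B|A)*P(A) + P(B|A')*P(A')
= 0.6800*0.1110 + 0.0870*0.8890
= 0.075480 + 0.077343 = 0.152823
P(A|B) = 0.075480/0.152823 = 0.4939

P(A|B) = 0.4939


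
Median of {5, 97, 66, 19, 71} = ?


Sorted: 5, 19, 66, 71, 97
n = 5 (odd)
Middle value = 66

Median = 66


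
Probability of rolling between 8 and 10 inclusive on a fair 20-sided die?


Favorable outcomes (8 ≤ roll ≤ 10): 3
Total outcomes = 20
P = 3/20 = 0.1500

P = 0.1500


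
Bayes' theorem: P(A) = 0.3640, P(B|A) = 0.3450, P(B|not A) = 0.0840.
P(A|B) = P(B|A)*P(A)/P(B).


P(B) = P(B|A)*P(A) + P(B|A')*P(A')
= 0.3450*0.3640 + 0.0840*0.6360
= 0.125580 + 0.053424 = 0.179004
P(A|B) = 0.125580/0.179004 = 0.7015

P(A|B) = 0.7015


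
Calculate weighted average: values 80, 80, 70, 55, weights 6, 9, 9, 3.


Numerator = 80*6 + 80*9 + 70*9 + 55*3 = 1995
Denominator = 6 + 9 + 9 + 3 = 27
WM = 1995/27 = 73.8889

WM = 73.8889


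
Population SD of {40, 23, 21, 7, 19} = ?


Mean = 22.0000
Variance = 112.0000
SD = sqrt(112.0000) = 10.5830

SD = 10.5830


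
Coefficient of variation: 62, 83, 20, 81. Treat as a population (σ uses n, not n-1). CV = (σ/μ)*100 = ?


Mean = 61.5000
SD = 25.3229
CV = (25.3229/61.5000)*100 = 41.1755%

CV = 41.1755%


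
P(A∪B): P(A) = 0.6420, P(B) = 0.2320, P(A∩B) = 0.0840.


P(A∪B) = 0.6420 + 0.2320 - 0.0840
= 0.8740 - 0.0840
= 0.7900

P(A∪B) = 0.7900


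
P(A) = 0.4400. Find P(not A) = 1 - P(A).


P(not A) = 1 - 0.4400 = 0.5600

P(not A) = 0.5600
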